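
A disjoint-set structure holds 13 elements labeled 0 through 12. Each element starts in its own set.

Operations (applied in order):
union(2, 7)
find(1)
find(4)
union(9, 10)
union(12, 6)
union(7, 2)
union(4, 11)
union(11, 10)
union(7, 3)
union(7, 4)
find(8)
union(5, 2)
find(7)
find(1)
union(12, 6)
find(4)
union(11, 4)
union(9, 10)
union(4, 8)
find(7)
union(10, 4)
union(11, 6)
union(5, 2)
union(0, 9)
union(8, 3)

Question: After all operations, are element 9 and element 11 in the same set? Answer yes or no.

Answer: yes

Derivation:
Step 1: union(2, 7) -> merged; set of 2 now {2, 7}
Step 2: find(1) -> no change; set of 1 is {1}
Step 3: find(4) -> no change; set of 4 is {4}
Step 4: union(9, 10) -> merged; set of 9 now {9, 10}
Step 5: union(12, 6) -> merged; set of 12 now {6, 12}
Step 6: union(7, 2) -> already same set; set of 7 now {2, 7}
Step 7: union(4, 11) -> merged; set of 4 now {4, 11}
Step 8: union(11, 10) -> merged; set of 11 now {4, 9, 10, 11}
Step 9: union(7, 3) -> merged; set of 7 now {2, 3, 7}
Step 10: union(7, 4) -> merged; set of 7 now {2, 3, 4, 7, 9, 10, 11}
Step 11: find(8) -> no change; set of 8 is {8}
Step 12: union(5, 2) -> merged; set of 5 now {2, 3, 4, 5, 7, 9, 10, 11}
Step 13: find(7) -> no change; set of 7 is {2, 3, 4, 5, 7, 9, 10, 11}
Step 14: find(1) -> no change; set of 1 is {1}
Step 15: union(12, 6) -> already same set; set of 12 now {6, 12}
Step 16: find(4) -> no change; set of 4 is {2, 3, 4, 5, 7, 9, 10, 11}
Step 17: union(11, 4) -> already same set; set of 11 now {2, 3, 4, 5, 7, 9, 10, 11}
Step 18: union(9, 10) -> already same set; set of 9 now {2, 3, 4, 5, 7, 9, 10, 11}
Step 19: union(4, 8) -> merged; set of 4 now {2, 3, 4, 5, 7, 8, 9, 10, 11}
Step 20: find(7) -> no change; set of 7 is {2, 3, 4, 5, 7, 8, 9, 10, 11}
Step 21: union(10, 4) -> already same set; set of 10 now {2, 3, 4, 5, 7, 8, 9, 10, 11}
Step 22: union(11, 6) -> merged; set of 11 now {2, 3, 4, 5, 6, 7, 8, 9, 10, 11, 12}
Step 23: union(5, 2) -> already same set; set of 5 now {2, 3, 4, 5, 6, 7, 8, 9, 10, 11, 12}
Step 24: union(0, 9) -> merged; set of 0 now {0, 2, 3, 4, 5, 6, 7, 8, 9, 10, 11, 12}
Step 25: union(8, 3) -> already same set; set of 8 now {0, 2, 3, 4, 5, 6, 7, 8, 9, 10, 11, 12}
Set of 9: {0, 2, 3, 4, 5, 6, 7, 8, 9, 10, 11, 12}; 11 is a member.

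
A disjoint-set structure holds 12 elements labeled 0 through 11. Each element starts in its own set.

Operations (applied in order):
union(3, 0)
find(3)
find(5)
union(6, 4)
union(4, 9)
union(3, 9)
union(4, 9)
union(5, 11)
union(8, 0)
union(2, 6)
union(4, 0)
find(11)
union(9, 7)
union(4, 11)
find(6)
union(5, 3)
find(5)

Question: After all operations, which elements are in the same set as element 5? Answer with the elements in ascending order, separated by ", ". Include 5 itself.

Answer: 0, 2, 3, 4, 5, 6, 7, 8, 9, 11

Derivation:
Step 1: union(3, 0) -> merged; set of 3 now {0, 3}
Step 2: find(3) -> no change; set of 3 is {0, 3}
Step 3: find(5) -> no change; set of 5 is {5}
Step 4: union(6, 4) -> merged; set of 6 now {4, 6}
Step 5: union(4, 9) -> merged; set of 4 now {4, 6, 9}
Step 6: union(3, 9) -> merged; set of 3 now {0, 3, 4, 6, 9}
Step 7: union(4, 9) -> already same set; set of 4 now {0, 3, 4, 6, 9}
Step 8: union(5, 11) -> merged; set of 5 now {5, 11}
Step 9: union(8, 0) -> merged; set of 8 now {0, 3, 4, 6, 8, 9}
Step 10: union(2, 6) -> merged; set of 2 now {0, 2, 3, 4, 6, 8, 9}
Step 11: union(4, 0) -> already same set; set of 4 now {0, 2, 3, 4, 6, 8, 9}
Step 12: find(11) -> no change; set of 11 is {5, 11}
Step 13: union(9, 7) -> merged; set of 9 now {0, 2, 3, 4, 6, 7, 8, 9}
Step 14: union(4, 11) -> merged; set of 4 now {0, 2, 3, 4, 5, 6, 7, 8, 9, 11}
Step 15: find(6) -> no change; set of 6 is {0, 2, 3, 4, 5, 6, 7, 8, 9, 11}
Step 16: union(5, 3) -> already same set; set of 5 now {0, 2, 3, 4, 5, 6, 7, 8, 9, 11}
Step 17: find(5) -> no change; set of 5 is {0, 2, 3, 4, 5, 6, 7, 8, 9, 11}
Component of 5: {0, 2, 3, 4, 5, 6, 7, 8, 9, 11}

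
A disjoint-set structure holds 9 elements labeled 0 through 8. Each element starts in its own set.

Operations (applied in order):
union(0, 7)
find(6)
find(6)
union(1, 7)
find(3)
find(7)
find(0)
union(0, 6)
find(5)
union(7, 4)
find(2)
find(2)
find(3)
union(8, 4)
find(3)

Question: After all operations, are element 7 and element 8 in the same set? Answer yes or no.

Step 1: union(0, 7) -> merged; set of 0 now {0, 7}
Step 2: find(6) -> no change; set of 6 is {6}
Step 3: find(6) -> no change; set of 6 is {6}
Step 4: union(1, 7) -> merged; set of 1 now {0, 1, 7}
Step 5: find(3) -> no change; set of 3 is {3}
Step 6: find(7) -> no change; set of 7 is {0, 1, 7}
Step 7: find(0) -> no change; set of 0 is {0, 1, 7}
Step 8: union(0, 6) -> merged; set of 0 now {0, 1, 6, 7}
Step 9: find(5) -> no change; set of 5 is {5}
Step 10: union(7, 4) -> merged; set of 7 now {0, 1, 4, 6, 7}
Step 11: find(2) -> no change; set of 2 is {2}
Step 12: find(2) -> no change; set of 2 is {2}
Step 13: find(3) -> no change; set of 3 is {3}
Step 14: union(8, 4) -> merged; set of 8 now {0, 1, 4, 6, 7, 8}
Step 15: find(3) -> no change; set of 3 is {3}
Set of 7: {0, 1, 4, 6, 7, 8}; 8 is a member.

Answer: yes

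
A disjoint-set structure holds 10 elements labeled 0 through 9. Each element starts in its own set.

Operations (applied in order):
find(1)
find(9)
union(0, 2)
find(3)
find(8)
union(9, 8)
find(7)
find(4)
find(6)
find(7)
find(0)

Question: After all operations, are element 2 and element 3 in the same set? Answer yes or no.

Step 1: find(1) -> no change; set of 1 is {1}
Step 2: find(9) -> no change; set of 9 is {9}
Step 3: union(0, 2) -> merged; set of 0 now {0, 2}
Step 4: find(3) -> no change; set of 3 is {3}
Step 5: find(8) -> no change; set of 8 is {8}
Step 6: union(9, 8) -> merged; set of 9 now {8, 9}
Step 7: find(7) -> no change; set of 7 is {7}
Step 8: find(4) -> no change; set of 4 is {4}
Step 9: find(6) -> no change; set of 6 is {6}
Step 10: find(7) -> no change; set of 7 is {7}
Step 11: find(0) -> no change; set of 0 is {0, 2}
Set of 2: {0, 2}; 3 is not a member.

Answer: no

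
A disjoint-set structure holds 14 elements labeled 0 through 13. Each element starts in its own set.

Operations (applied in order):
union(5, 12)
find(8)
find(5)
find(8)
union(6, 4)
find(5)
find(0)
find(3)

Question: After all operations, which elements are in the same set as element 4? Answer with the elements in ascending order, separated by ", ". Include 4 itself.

Step 1: union(5, 12) -> merged; set of 5 now {5, 12}
Step 2: find(8) -> no change; set of 8 is {8}
Step 3: find(5) -> no change; set of 5 is {5, 12}
Step 4: find(8) -> no change; set of 8 is {8}
Step 5: union(6, 4) -> merged; set of 6 now {4, 6}
Step 6: find(5) -> no change; set of 5 is {5, 12}
Step 7: find(0) -> no change; set of 0 is {0}
Step 8: find(3) -> no change; set of 3 is {3}
Component of 4: {4, 6}

Answer: 4, 6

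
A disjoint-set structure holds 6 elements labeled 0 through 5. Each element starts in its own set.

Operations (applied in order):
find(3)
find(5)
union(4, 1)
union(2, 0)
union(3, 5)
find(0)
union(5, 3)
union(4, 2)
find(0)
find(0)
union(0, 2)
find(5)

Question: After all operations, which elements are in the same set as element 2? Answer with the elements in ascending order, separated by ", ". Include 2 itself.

Step 1: find(3) -> no change; set of 3 is {3}
Step 2: find(5) -> no change; set of 5 is {5}
Step 3: union(4, 1) -> merged; set of 4 now {1, 4}
Step 4: union(2, 0) -> merged; set of 2 now {0, 2}
Step 5: union(3, 5) -> merged; set of 3 now {3, 5}
Step 6: find(0) -> no change; set of 0 is {0, 2}
Step 7: union(5, 3) -> already same set; set of 5 now {3, 5}
Step 8: union(4, 2) -> merged; set of 4 now {0, 1, 2, 4}
Step 9: find(0) -> no change; set of 0 is {0, 1, 2, 4}
Step 10: find(0) -> no change; set of 0 is {0, 1, 2, 4}
Step 11: union(0, 2) -> already same set; set of 0 now {0, 1, 2, 4}
Step 12: find(5) -> no change; set of 5 is {3, 5}
Component of 2: {0, 1, 2, 4}

Answer: 0, 1, 2, 4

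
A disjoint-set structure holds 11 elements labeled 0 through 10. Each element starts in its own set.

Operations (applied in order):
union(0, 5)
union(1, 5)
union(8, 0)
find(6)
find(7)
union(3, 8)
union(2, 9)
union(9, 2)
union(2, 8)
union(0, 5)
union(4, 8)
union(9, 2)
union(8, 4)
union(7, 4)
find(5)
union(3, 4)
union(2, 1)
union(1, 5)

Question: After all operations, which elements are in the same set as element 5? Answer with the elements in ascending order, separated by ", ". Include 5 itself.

Step 1: union(0, 5) -> merged; set of 0 now {0, 5}
Step 2: union(1, 5) -> merged; set of 1 now {0, 1, 5}
Step 3: union(8, 0) -> merged; set of 8 now {0, 1, 5, 8}
Step 4: find(6) -> no change; set of 6 is {6}
Step 5: find(7) -> no change; set of 7 is {7}
Step 6: union(3, 8) -> merged; set of 3 now {0, 1, 3, 5, 8}
Step 7: union(2, 9) -> merged; set of 2 now {2, 9}
Step 8: union(9, 2) -> already same set; set of 9 now {2, 9}
Step 9: union(2, 8) -> merged; set of 2 now {0, 1, 2, 3, 5, 8, 9}
Step 10: union(0, 5) -> already same set; set of 0 now {0, 1, 2, 3, 5, 8, 9}
Step 11: union(4, 8) -> merged; set of 4 now {0, 1, 2, 3, 4, 5, 8, 9}
Step 12: union(9, 2) -> already same set; set of 9 now {0, 1, 2, 3, 4, 5, 8, 9}
Step 13: union(8, 4) -> already same set; set of 8 now {0, 1, 2, 3, 4, 5, 8, 9}
Step 14: union(7, 4) -> merged; set of 7 now {0, 1, 2, 3, 4, 5, 7, 8, 9}
Step 15: find(5) -> no change; set of 5 is {0, 1, 2, 3, 4, 5, 7, 8, 9}
Step 16: union(3, 4) -> already same set; set of 3 now {0, 1, 2, 3, 4, 5, 7, 8, 9}
Step 17: union(2, 1) -> already same set; set of 2 now {0, 1, 2, 3, 4, 5, 7, 8, 9}
Step 18: union(1, 5) -> already same set; set of 1 now {0, 1, 2, 3, 4, 5, 7, 8, 9}
Component of 5: {0, 1, 2, 3, 4, 5, 7, 8, 9}

Answer: 0, 1, 2, 3, 4, 5, 7, 8, 9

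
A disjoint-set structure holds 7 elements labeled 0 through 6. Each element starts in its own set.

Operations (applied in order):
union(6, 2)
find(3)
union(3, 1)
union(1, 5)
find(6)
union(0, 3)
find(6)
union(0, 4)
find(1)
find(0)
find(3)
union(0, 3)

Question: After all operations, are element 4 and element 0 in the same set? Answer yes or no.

Step 1: union(6, 2) -> merged; set of 6 now {2, 6}
Step 2: find(3) -> no change; set of 3 is {3}
Step 3: union(3, 1) -> merged; set of 3 now {1, 3}
Step 4: union(1, 5) -> merged; set of 1 now {1, 3, 5}
Step 5: find(6) -> no change; set of 6 is {2, 6}
Step 6: union(0, 3) -> merged; set of 0 now {0, 1, 3, 5}
Step 7: find(6) -> no change; set of 6 is {2, 6}
Step 8: union(0, 4) -> merged; set of 0 now {0, 1, 3, 4, 5}
Step 9: find(1) -> no change; set of 1 is {0, 1, 3, 4, 5}
Step 10: find(0) -> no change; set of 0 is {0, 1, 3, 4, 5}
Step 11: find(3) -> no change; set of 3 is {0, 1, 3, 4, 5}
Step 12: union(0, 3) -> already same set; set of 0 now {0, 1, 3, 4, 5}
Set of 4: {0, 1, 3, 4, 5}; 0 is a member.

Answer: yes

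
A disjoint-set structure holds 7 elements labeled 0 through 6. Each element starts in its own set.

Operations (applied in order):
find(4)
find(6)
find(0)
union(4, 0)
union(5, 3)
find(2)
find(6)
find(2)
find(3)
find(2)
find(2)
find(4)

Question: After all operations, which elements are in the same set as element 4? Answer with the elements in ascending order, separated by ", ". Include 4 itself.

Step 1: find(4) -> no change; set of 4 is {4}
Step 2: find(6) -> no change; set of 6 is {6}
Step 3: find(0) -> no change; set of 0 is {0}
Step 4: union(4, 0) -> merged; set of 4 now {0, 4}
Step 5: union(5, 3) -> merged; set of 5 now {3, 5}
Step 6: find(2) -> no change; set of 2 is {2}
Step 7: find(6) -> no change; set of 6 is {6}
Step 8: find(2) -> no change; set of 2 is {2}
Step 9: find(3) -> no change; set of 3 is {3, 5}
Step 10: find(2) -> no change; set of 2 is {2}
Step 11: find(2) -> no change; set of 2 is {2}
Step 12: find(4) -> no change; set of 4 is {0, 4}
Component of 4: {0, 4}

Answer: 0, 4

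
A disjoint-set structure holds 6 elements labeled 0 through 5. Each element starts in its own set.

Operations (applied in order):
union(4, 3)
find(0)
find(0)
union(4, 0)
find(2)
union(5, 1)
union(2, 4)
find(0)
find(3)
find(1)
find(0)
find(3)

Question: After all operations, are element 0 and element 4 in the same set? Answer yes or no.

Answer: yes

Derivation:
Step 1: union(4, 3) -> merged; set of 4 now {3, 4}
Step 2: find(0) -> no change; set of 0 is {0}
Step 3: find(0) -> no change; set of 0 is {0}
Step 4: union(4, 0) -> merged; set of 4 now {0, 3, 4}
Step 5: find(2) -> no change; set of 2 is {2}
Step 6: union(5, 1) -> merged; set of 5 now {1, 5}
Step 7: union(2, 4) -> merged; set of 2 now {0, 2, 3, 4}
Step 8: find(0) -> no change; set of 0 is {0, 2, 3, 4}
Step 9: find(3) -> no change; set of 3 is {0, 2, 3, 4}
Step 10: find(1) -> no change; set of 1 is {1, 5}
Step 11: find(0) -> no change; set of 0 is {0, 2, 3, 4}
Step 12: find(3) -> no change; set of 3 is {0, 2, 3, 4}
Set of 0: {0, 2, 3, 4}; 4 is a member.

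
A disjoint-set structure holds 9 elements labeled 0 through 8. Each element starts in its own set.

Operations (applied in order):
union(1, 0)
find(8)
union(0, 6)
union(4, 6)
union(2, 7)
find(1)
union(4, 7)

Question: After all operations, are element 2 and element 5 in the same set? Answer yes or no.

Answer: no

Derivation:
Step 1: union(1, 0) -> merged; set of 1 now {0, 1}
Step 2: find(8) -> no change; set of 8 is {8}
Step 3: union(0, 6) -> merged; set of 0 now {0, 1, 6}
Step 4: union(4, 6) -> merged; set of 4 now {0, 1, 4, 6}
Step 5: union(2, 7) -> merged; set of 2 now {2, 7}
Step 6: find(1) -> no change; set of 1 is {0, 1, 4, 6}
Step 7: union(4, 7) -> merged; set of 4 now {0, 1, 2, 4, 6, 7}
Set of 2: {0, 1, 2, 4, 6, 7}; 5 is not a member.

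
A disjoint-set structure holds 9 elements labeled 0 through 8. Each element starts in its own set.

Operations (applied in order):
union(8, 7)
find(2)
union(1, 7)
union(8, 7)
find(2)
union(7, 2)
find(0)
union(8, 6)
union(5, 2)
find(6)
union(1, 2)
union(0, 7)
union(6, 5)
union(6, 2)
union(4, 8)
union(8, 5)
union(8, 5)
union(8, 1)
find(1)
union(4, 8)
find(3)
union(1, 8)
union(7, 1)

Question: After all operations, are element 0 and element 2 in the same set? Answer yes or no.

Step 1: union(8, 7) -> merged; set of 8 now {7, 8}
Step 2: find(2) -> no change; set of 2 is {2}
Step 3: union(1, 7) -> merged; set of 1 now {1, 7, 8}
Step 4: union(8, 7) -> already same set; set of 8 now {1, 7, 8}
Step 5: find(2) -> no change; set of 2 is {2}
Step 6: union(7, 2) -> merged; set of 7 now {1, 2, 7, 8}
Step 7: find(0) -> no change; set of 0 is {0}
Step 8: union(8, 6) -> merged; set of 8 now {1, 2, 6, 7, 8}
Step 9: union(5, 2) -> merged; set of 5 now {1, 2, 5, 6, 7, 8}
Step 10: find(6) -> no change; set of 6 is {1, 2, 5, 6, 7, 8}
Step 11: union(1, 2) -> already same set; set of 1 now {1, 2, 5, 6, 7, 8}
Step 12: union(0, 7) -> merged; set of 0 now {0, 1, 2, 5, 6, 7, 8}
Step 13: union(6, 5) -> already same set; set of 6 now {0, 1, 2, 5, 6, 7, 8}
Step 14: union(6, 2) -> already same set; set of 6 now {0, 1, 2, 5, 6, 7, 8}
Step 15: union(4, 8) -> merged; set of 4 now {0, 1, 2, 4, 5, 6, 7, 8}
Step 16: union(8, 5) -> already same set; set of 8 now {0, 1, 2, 4, 5, 6, 7, 8}
Step 17: union(8, 5) -> already same set; set of 8 now {0, 1, 2, 4, 5, 6, 7, 8}
Step 18: union(8, 1) -> already same set; set of 8 now {0, 1, 2, 4, 5, 6, 7, 8}
Step 19: find(1) -> no change; set of 1 is {0, 1, 2, 4, 5, 6, 7, 8}
Step 20: union(4, 8) -> already same set; set of 4 now {0, 1, 2, 4, 5, 6, 7, 8}
Step 21: find(3) -> no change; set of 3 is {3}
Step 22: union(1, 8) -> already same set; set of 1 now {0, 1, 2, 4, 5, 6, 7, 8}
Step 23: union(7, 1) -> already same set; set of 7 now {0, 1, 2, 4, 5, 6, 7, 8}
Set of 0: {0, 1, 2, 4, 5, 6, 7, 8}; 2 is a member.

Answer: yes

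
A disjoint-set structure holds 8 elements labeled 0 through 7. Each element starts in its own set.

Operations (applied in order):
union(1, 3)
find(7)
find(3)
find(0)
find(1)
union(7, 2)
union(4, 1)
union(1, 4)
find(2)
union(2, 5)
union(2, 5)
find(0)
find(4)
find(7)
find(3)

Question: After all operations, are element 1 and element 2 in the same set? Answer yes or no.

Answer: no

Derivation:
Step 1: union(1, 3) -> merged; set of 1 now {1, 3}
Step 2: find(7) -> no change; set of 7 is {7}
Step 3: find(3) -> no change; set of 3 is {1, 3}
Step 4: find(0) -> no change; set of 0 is {0}
Step 5: find(1) -> no change; set of 1 is {1, 3}
Step 6: union(7, 2) -> merged; set of 7 now {2, 7}
Step 7: union(4, 1) -> merged; set of 4 now {1, 3, 4}
Step 8: union(1, 4) -> already same set; set of 1 now {1, 3, 4}
Step 9: find(2) -> no change; set of 2 is {2, 7}
Step 10: union(2, 5) -> merged; set of 2 now {2, 5, 7}
Step 11: union(2, 5) -> already same set; set of 2 now {2, 5, 7}
Step 12: find(0) -> no change; set of 0 is {0}
Step 13: find(4) -> no change; set of 4 is {1, 3, 4}
Step 14: find(7) -> no change; set of 7 is {2, 5, 7}
Step 15: find(3) -> no change; set of 3 is {1, 3, 4}
Set of 1: {1, 3, 4}; 2 is not a member.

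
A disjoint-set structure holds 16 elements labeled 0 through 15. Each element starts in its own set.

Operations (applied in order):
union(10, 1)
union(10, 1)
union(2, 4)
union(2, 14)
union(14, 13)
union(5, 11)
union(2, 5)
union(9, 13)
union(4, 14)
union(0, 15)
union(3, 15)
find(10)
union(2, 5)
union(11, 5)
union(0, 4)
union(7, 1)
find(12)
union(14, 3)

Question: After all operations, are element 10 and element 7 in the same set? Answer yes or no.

Step 1: union(10, 1) -> merged; set of 10 now {1, 10}
Step 2: union(10, 1) -> already same set; set of 10 now {1, 10}
Step 3: union(2, 4) -> merged; set of 2 now {2, 4}
Step 4: union(2, 14) -> merged; set of 2 now {2, 4, 14}
Step 5: union(14, 13) -> merged; set of 14 now {2, 4, 13, 14}
Step 6: union(5, 11) -> merged; set of 5 now {5, 11}
Step 7: union(2, 5) -> merged; set of 2 now {2, 4, 5, 11, 13, 14}
Step 8: union(9, 13) -> merged; set of 9 now {2, 4, 5, 9, 11, 13, 14}
Step 9: union(4, 14) -> already same set; set of 4 now {2, 4, 5, 9, 11, 13, 14}
Step 10: union(0, 15) -> merged; set of 0 now {0, 15}
Step 11: union(3, 15) -> merged; set of 3 now {0, 3, 15}
Step 12: find(10) -> no change; set of 10 is {1, 10}
Step 13: union(2, 5) -> already same set; set of 2 now {2, 4, 5, 9, 11, 13, 14}
Step 14: union(11, 5) -> already same set; set of 11 now {2, 4, 5, 9, 11, 13, 14}
Step 15: union(0, 4) -> merged; set of 0 now {0, 2, 3, 4, 5, 9, 11, 13, 14, 15}
Step 16: union(7, 1) -> merged; set of 7 now {1, 7, 10}
Step 17: find(12) -> no change; set of 12 is {12}
Step 18: union(14, 3) -> already same set; set of 14 now {0, 2, 3, 4, 5, 9, 11, 13, 14, 15}
Set of 10: {1, 7, 10}; 7 is a member.

Answer: yes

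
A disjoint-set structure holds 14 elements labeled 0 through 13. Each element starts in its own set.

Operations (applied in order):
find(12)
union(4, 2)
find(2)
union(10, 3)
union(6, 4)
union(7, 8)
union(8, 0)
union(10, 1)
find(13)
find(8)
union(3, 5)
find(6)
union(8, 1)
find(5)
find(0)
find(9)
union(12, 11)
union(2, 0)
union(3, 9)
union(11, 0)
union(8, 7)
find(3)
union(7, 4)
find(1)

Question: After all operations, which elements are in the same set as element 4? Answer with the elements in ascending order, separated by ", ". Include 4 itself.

Answer: 0, 1, 2, 3, 4, 5, 6, 7, 8, 9, 10, 11, 12

Derivation:
Step 1: find(12) -> no change; set of 12 is {12}
Step 2: union(4, 2) -> merged; set of 4 now {2, 4}
Step 3: find(2) -> no change; set of 2 is {2, 4}
Step 4: union(10, 3) -> merged; set of 10 now {3, 10}
Step 5: union(6, 4) -> merged; set of 6 now {2, 4, 6}
Step 6: union(7, 8) -> merged; set of 7 now {7, 8}
Step 7: union(8, 0) -> merged; set of 8 now {0, 7, 8}
Step 8: union(10, 1) -> merged; set of 10 now {1, 3, 10}
Step 9: find(13) -> no change; set of 13 is {13}
Step 10: find(8) -> no change; set of 8 is {0, 7, 8}
Step 11: union(3, 5) -> merged; set of 3 now {1, 3, 5, 10}
Step 12: find(6) -> no change; set of 6 is {2, 4, 6}
Step 13: union(8, 1) -> merged; set of 8 now {0, 1, 3, 5, 7, 8, 10}
Step 14: find(5) -> no change; set of 5 is {0, 1, 3, 5, 7, 8, 10}
Step 15: find(0) -> no change; set of 0 is {0, 1, 3, 5, 7, 8, 10}
Step 16: find(9) -> no change; set of 9 is {9}
Step 17: union(12, 11) -> merged; set of 12 now {11, 12}
Step 18: union(2, 0) -> merged; set of 2 now {0, 1, 2, 3, 4, 5, 6, 7, 8, 10}
Step 19: union(3, 9) -> merged; set of 3 now {0, 1, 2, 3, 4, 5, 6, 7, 8, 9, 10}
Step 20: union(11, 0) -> merged; set of 11 now {0, 1, 2, 3, 4, 5, 6, 7, 8, 9, 10, 11, 12}
Step 21: union(8, 7) -> already same set; set of 8 now {0, 1, 2, 3, 4, 5, 6, 7, 8, 9, 10, 11, 12}
Step 22: find(3) -> no change; set of 3 is {0, 1, 2, 3, 4, 5, 6, 7, 8, 9, 10, 11, 12}
Step 23: union(7, 4) -> already same set; set of 7 now {0, 1, 2, 3, 4, 5, 6, 7, 8, 9, 10, 11, 12}
Step 24: find(1) -> no change; set of 1 is {0, 1, 2, 3, 4, 5, 6, 7, 8, 9, 10, 11, 12}
Component of 4: {0, 1, 2, 3, 4, 5, 6, 7, 8, 9, 10, 11, 12}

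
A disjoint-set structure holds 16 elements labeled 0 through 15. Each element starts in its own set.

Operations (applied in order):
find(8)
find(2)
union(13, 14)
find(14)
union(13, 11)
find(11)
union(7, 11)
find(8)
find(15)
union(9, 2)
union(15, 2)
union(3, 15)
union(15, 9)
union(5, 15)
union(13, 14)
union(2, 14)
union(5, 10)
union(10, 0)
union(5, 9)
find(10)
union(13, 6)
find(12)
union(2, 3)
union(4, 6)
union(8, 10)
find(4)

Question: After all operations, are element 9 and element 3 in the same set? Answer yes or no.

Answer: yes

Derivation:
Step 1: find(8) -> no change; set of 8 is {8}
Step 2: find(2) -> no change; set of 2 is {2}
Step 3: union(13, 14) -> merged; set of 13 now {13, 14}
Step 4: find(14) -> no change; set of 14 is {13, 14}
Step 5: union(13, 11) -> merged; set of 13 now {11, 13, 14}
Step 6: find(11) -> no change; set of 11 is {11, 13, 14}
Step 7: union(7, 11) -> merged; set of 7 now {7, 11, 13, 14}
Step 8: find(8) -> no change; set of 8 is {8}
Step 9: find(15) -> no change; set of 15 is {15}
Step 10: union(9, 2) -> merged; set of 9 now {2, 9}
Step 11: union(15, 2) -> merged; set of 15 now {2, 9, 15}
Step 12: union(3, 15) -> merged; set of 3 now {2, 3, 9, 15}
Step 13: union(15, 9) -> already same set; set of 15 now {2, 3, 9, 15}
Step 14: union(5, 15) -> merged; set of 5 now {2, 3, 5, 9, 15}
Step 15: union(13, 14) -> already same set; set of 13 now {7, 11, 13, 14}
Step 16: union(2, 14) -> merged; set of 2 now {2, 3, 5, 7, 9, 11, 13, 14, 15}
Step 17: union(5, 10) -> merged; set of 5 now {2, 3, 5, 7, 9, 10, 11, 13, 14, 15}
Step 18: union(10, 0) -> merged; set of 10 now {0, 2, 3, 5, 7, 9, 10, 11, 13, 14, 15}
Step 19: union(5, 9) -> already same set; set of 5 now {0, 2, 3, 5, 7, 9, 10, 11, 13, 14, 15}
Step 20: find(10) -> no change; set of 10 is {0, 2, 3, 5, 7, 9, 10, 11, 13, 14, 15}
Step 21: union(13, 6) -> merged; set of 13 now {0, 2, 3, 5, 6, 7, 9, 10, 11, 13, 14, 15}
Step 22: find(12) -> no change; set of 12 is {12}
Step 23: union(2, 3) -> already same set; set of 2 now {0, 2, 3, 5, 6, 7, 9, 10, 11, 13, 14, 15}
Step 24: union(4, 6) -> merged; set of 4 now {0, 2, 3, 4, 5, 6, 7, 9, 10, 11, 13, 14, 15}
Step 25: union(8, 10) -> merged; set of 8 now {0, 2, 3, 4, 5, 6, 7, 8, 9, 10, 11, 13, 14, 15}
Step 26: find(4) -> no change; set of 4 is {0, 2, 3, 4, 5, 6, 7, 8, 9, 10, 11, 13, 14, 15}
Set of 9: {0, 2, 3, 4, 5, 6, 7, 8, 9, 10, 11, 13, 14, 15}; 3 is a member.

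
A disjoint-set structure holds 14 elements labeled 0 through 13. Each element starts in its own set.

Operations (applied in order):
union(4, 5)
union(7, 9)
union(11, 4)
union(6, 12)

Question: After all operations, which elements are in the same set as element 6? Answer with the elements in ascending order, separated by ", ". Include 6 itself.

Step 1: union(4, 5) -> merged; set of 4 now {4, 5}
Step 2: union(7, 9) -> merged; set of 7 now {7, 9}
Step 3: union(11, 4) -> merged; set of 11 now {4, 5, 11}
Step 4: union(6, 12) -> merged; set of 6 now {6, 12}
Component of 6: {6, 12}

Answer: 6, 12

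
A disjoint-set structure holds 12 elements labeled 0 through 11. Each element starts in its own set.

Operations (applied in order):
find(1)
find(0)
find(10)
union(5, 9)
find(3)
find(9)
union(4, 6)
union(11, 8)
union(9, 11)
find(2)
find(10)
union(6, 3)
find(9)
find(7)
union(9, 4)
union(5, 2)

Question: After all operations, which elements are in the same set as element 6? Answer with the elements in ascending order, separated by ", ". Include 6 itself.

Step 1: find(1) -> no change; set of 1 is {1}
Step 2: find(0) -> no change; set of 0 is {0}
Step 3: find(10) -> no change; set of 10 is {10}
Step 4: union(5, 9) -> merged; set of 5 now {5, 9}
Step 5: find(3) -> no change; set of 3 is {3}
Step 6: find(9) -> no change; set of 9 is {5, 9}
Step 7: union(4, 6) -> merged; set of 4 now {4, 6}
Step 8: union(11, 8) -> merged; set of 11 now {8, 11}
Step 9: union(9, 11) -> merged; set of 9 now {5, 8, 9, 11}
Step 10: find(2) -> no change; set of 2 is {2}
Step 11: find(10) -> no change; set of 10 is {10}
Step 12: union(6, 3) -> merged; set of 6 now {3, 4, 6}
Step 13: find(9) -> no change; set of 9 is {5, 8, 9, 11}
Step 14: find(7) -> no change; set of 7 is {7}
Step 15: union(9, 4) -> merged; set of 9 now {3, 4, 5, 6, 8, 9, 11}
Step 16: union(5, 2) -> merged; set of 5 now {2, 3, 4, 5, 6, 8, 9, 11}
Component of 6: {2, 3, 4, 5, 6, 8, 9, 11}

Answer: 2, 3, 4, 5, 6, 8, 9, 11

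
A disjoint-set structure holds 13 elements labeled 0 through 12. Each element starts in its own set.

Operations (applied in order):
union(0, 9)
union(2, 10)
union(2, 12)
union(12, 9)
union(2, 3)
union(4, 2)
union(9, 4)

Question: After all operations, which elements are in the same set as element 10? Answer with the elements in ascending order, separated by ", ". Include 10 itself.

Answer: 0, 2, 3, 4, 9, 10, 12

Derivation:
Step 1: union(0, 9) -> merged; set of 0 now {0, 9}
Step 2: union(2, 10) -> merged; set of 2 now {2, 10}
Step 3: union(2, 12) -> merged; set of 2 now {2, 10, 12}
Step 4: union(12, 9) -> merged; set of 12 now {0, 2, 9, 10, 12}
Step 5: union(2, 3) -> merged; set of 2 now {0, 2, 3, 9, 10, 12}
Step 6: union(4, 2) -> merged; set of 4 now {0, 2, 3, 4, 9, 10, 12}
Step 7: union(9, 4) -> already same set; set of 9 now {0, 2, 3, 4, 9, 10, 12}
Component of 10: {0, 2, 3, 4, 9, 10, 12}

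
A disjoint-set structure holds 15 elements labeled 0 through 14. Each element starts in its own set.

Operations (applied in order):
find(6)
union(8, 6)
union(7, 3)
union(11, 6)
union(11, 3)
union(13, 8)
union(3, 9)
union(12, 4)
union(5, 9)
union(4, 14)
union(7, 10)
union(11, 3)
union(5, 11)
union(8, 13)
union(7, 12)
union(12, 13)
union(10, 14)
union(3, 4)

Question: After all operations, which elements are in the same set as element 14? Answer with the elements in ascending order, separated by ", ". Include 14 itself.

Step 1: find(6) -> no change; set of 6 is {6}
Step 2: union(8, 6) -> merged; set of 8 now {6, 8}
Step 3: union(7, 3) -> merged; set of 7 now {3, 7}
Step 4: union(11, 6) -> merged; set of 11 now {6, 8, 11}
Step 5: union(11, 3) -> merged; set of 11 now {3, 6, 7, 8, 11}
Step 6: union(13, 8) -> merged; set of 13 now {3, 6, 7, 8, 11, 13}
Step 7: union(3, 9) -> merged; set of 3 now {3, 6, 7, 8, 9, 11, 13}
Step 8: union(12, 4) -> merged; set of 12 now {4, 12}
Step 9: union(5, 9) -> merged; set of 5 now {3, 5, 6, 7, 8, 9, 11, 13}
Step 10: union(4, 14) -> merged; set of 4 now {4, 12, 14}
Step 11: union(7, 10) -> merged; set of 7 now {3, 5, 6, 7, 8, 9, 10, 11, 13}
Step 12: union(11, 3) -> already same set; set of 11 now {3, 5, 6, 7, 8, 9, 10, 11, 13}
Step 13: union(5, 11) -> already same set; set of 5 now {3, 5, 6, 7, 8, 9, 10, 11, 13}
Step 14: union(8, 13) -> already same set; set of 8 now {3, 5, 6, 7, 8, 9, 10, 11, 13}
Step 15: union(7, 12) -> merged; set of 7 now {3, 4, 5, 6, 7, 8, 9, 10, 11, 12, 13, 14}
Step 16: union(12, 13) -> already same set; set of 12 now {3, 4, 5, 6, 7, 8, 9, 10, 11, 12, 13, 14}
Step 17: union(10, 14) -> already same set; set of 10 now {3, 4, 5, 6, 7, 8, 9, 10, 11, 12, 13, 14}
Step 18: union(3, 4) -> already same set; set of 3 now {3, 4, 5, 6, 7, 8, 9, 10, 11, 12, 13, 14}
Component of 14: {3, 4, 5, 6, 7, 8, 9, 10, 11, 12, 13, 14}

Answer: 3, 4, 5, 6, 7, 8, 9, 10, 11, 12, 13, 14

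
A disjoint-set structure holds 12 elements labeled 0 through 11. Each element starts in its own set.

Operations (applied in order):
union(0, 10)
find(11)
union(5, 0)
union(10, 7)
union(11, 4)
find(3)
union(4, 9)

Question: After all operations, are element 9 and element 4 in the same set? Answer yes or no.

Step 1: union(0, 10) -> merged; set of 0 now {0, 10}
Step 2: find(11) -> no change; set of 11 is {11}
Step 3: union(5, 0) -> merged; set of 5 now {0, 5, 10}
Step 4: union(10, 7) -> merged; set of 10 now {0, 5, 7, 10}
Step 5: union(11, 4) -> merged; set of 11 now {4, 11}
Step 6: find(3) -> no change; set of 3 is {3}
Step 7: union(4, 9) -> merged; set of 4 now {4, 9, 11}
Set of 9: {4, 9, 11}; 4 is a member.

Answer: yes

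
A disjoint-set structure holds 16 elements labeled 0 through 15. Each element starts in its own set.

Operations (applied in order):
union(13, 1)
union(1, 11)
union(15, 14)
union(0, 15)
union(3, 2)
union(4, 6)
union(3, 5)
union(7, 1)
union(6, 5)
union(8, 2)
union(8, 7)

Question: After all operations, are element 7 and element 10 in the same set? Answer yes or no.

Answer: no

Derivation:
Step 1: union(13, 1) -> merged; set of 13 now {1, 13}
Step 2: union(1, 11) -> merged; set of 1 now {1, 11, 13}
Step 3: union(15, 14) -> merged; set of 15 now {14, 15}
Step 4: union(0, 15) -> merged; set of 0 now {0, 14, 15}
Step 5: union(3, 2) -> merged; set of 3 now {2, 3}
Step 6: union(4, 6) -> merged; set of 4 now {4, 6}
Step 7: union(3, 5) -> merged; set of 3 now {2, 3, 5}
Step 8: union(7, 1) -> merged; set of 7 now {1, 7, 11, 13}
Step 9: union(6, 5) -> merged; set of 6 now {2, 3, 4, 5, 6}
Step 10: union(8, 2) -> merged; set of 8 now {2, 3, 4, 5, 6, 8}
Step 11: union(8, 7) -> merged; set of 8 now {1, 2, 3, 4, 5, 6, 7, 8, 11, 13}
Set of 7: {1, 2, 3, 4, 5, 6, 7, 8, 11, 13}; 10 is not a member.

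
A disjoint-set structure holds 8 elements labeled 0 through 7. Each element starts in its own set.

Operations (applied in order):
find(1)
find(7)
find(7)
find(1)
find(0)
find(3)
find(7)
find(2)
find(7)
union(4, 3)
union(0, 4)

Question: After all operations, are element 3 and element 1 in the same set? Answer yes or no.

Step 1: find(1) -> no change; set of 1 is {1}
Step 2: find(7) -> no change; set of 7 is {7}
Step 3: find(7) -> no change; set of 7 is {7}
Step 4: find(1) -> no change; set of 1 is {1}
Step 5: find(0) -> no change; set of 0 is {0}
Step 6: find(3) -> no change; set of 3 is {3}
Step 7: find(7) -> no change; set of 7 is {7}
Step 8: find(2) -> no change; set of 2 is {2}
Step 9: find(7) -> no change; set of 7 is {7}
Step 10: union(4, 3) -> merged; set of 4 now {3, 4}
Step 11: union(0, 4) -> merged; set of 0 now {0, 3, 4}
Set of 3: {0, 3, 4}; 1 is not a member.

Answer: no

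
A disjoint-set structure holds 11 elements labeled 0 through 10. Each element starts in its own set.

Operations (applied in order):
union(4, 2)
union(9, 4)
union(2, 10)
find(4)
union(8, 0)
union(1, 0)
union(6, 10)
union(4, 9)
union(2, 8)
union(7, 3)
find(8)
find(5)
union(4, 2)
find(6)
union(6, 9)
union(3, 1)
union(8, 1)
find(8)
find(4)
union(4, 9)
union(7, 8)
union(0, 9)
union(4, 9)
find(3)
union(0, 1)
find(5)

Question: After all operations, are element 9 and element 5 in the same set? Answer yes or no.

Answer: no

Derivation:
Step 1: union(4, 2) -> merged; set of 4 now {2, 4}
Step 2: union(9, 4) -> merged; set of 9 now {2, 4, 9}
Step 3: union(2, 10) -> merged; set of 2 now {2, 4, 9, 10}
Step 4: find(4) -> no change; set of 4 is {2, 4, 9, 10}
Step 5: union(8, 0) -> merged; set of 8 now {0, 8}
Step 6: union(1, 0) -> merged; set of 1 now {0, 1, 8}
Step 7: union(6, 10) -> merged; set of 6 now {2, 4, 6, 9, 10}
Step 8: union(4, 9) -> already same set; set of 4 now {2, 4, 6, 9, 10}
Step 9: union(2, 8) -> merged; set of 2 now {0, 1, 2, 4, 6, 8, 9, 10}
Step 10: union(7, 3) -> merged; set of 7 now {3, 7}
Step 11: find(8) -> no change; set of 8 is {0, 1, 2, 4, 6, 8, 9, 10}
Step 12: find(5) -> no change; set of 5 is {5}
Step 13: union(4, 2) -> already same set; set of 4 now {0, 1, 2, 4, 6, 8, 9, 10}
Step 14: find(6) -> no change; set of 6 is {0, 1, 2, 4, 6, 8, 9, 10}
Step 15: union(6, 9) -> already same set; set of 6 now {0, 1, 2, 4, 6, 8, 9, 10}
Step 16: union(3, 1) -> merged; set of 3 now {0, 1, 2, 3, 4, 6, 7, 8, 9, 10}
Step 17: union(8, 1) -> already same set; set of 8 now {0, 1, 2, 3, 4, 6, 7, 8, 9, 10}
Step 18: find(8) -> no change; set of 8 is {0, 1, 2, 3, 4, 6, 7, 8, 9, 10}
Step 19: find(4) -> no change; set of 4 is {0, 1, 2, 3, 4, 6, 7, 8, 9, 10}
Step 20: union(4, 9) -> already same set; set of 4 now {0, 1, 2, 3, 4, 6, 7, 8, 9, 10}
Step 21: union(7, 8) -> already same set; set of 7 now {0, 1, 2, 3, 4, 6, 7, 8, 9, 10}
Step 22: union(0, 9) -> already same set; set of 0 now {0, 1, 2, 3, 4, 6, 7, 8, 9, 10}
Step 23: union(4, 9) -> already same set; set of 4 now {0, 1, 2, 3, 4, 6, 7, 8, 9, 10}
Step 24: find(3) -> no change; set of 3 is {0, 1, 2, 3, 4, 6, 7, 8, 9, 10}
Step 25: union(0, 1) -> already same set; set of 0 now {0, 1, 2, 3, 4, 6, 7, 8, 9, 10}
Step 26: find(5) -> no change; set of 5 is {5}
Set of 9: {0, 1, 2, 3, 4, 6, 7, 8, 9, 10}; 5 is not a member.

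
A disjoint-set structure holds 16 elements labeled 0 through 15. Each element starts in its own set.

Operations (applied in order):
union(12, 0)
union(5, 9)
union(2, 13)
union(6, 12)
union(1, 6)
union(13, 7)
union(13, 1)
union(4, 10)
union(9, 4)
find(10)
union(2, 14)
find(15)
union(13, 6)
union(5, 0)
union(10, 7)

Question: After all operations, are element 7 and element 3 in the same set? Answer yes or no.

Answer: no

Derivation:
Step 1: union(12, 0) -> merged; set of 12 now {0, 12}
Step 2: union(5, 9) -> merged; set of 5 now {5, 9}
Step 3: union(2, 13) -> merged; set of 2 now {2, 13}
Step 4: union(6, 12) -> merged; set of 6 now {0, 6, 12}
Step 5: union(1, 6) -> merged; set of 1 now {0, 1, 6, 12}
Step 6: union(13, 7) -> merged; set of 13 now {2, 7, 13}
Step 7: union(13, 1) -> merged; set of 13 now {0, 1, 2, 6, 7, 12, 13}
Step 8: union(4, 10) -> merged; set of 4 now {4, 10}
Step 9: union(9, 4) -> merged; set of 9 now {4, 5, 9, 10}
Step 10: find(10) -> no change; set of 10 is {4, 5, 9, 10}
Step 11: union(2, 14) -> merged; set of 2 now {0, 1, 2, 6, 7, 12, 13, 14}
Step 12: find(15) -> no change; set of 15 is {15}
Step 13: union(13, 6) -> already same set; set of 13 now {0, 1, 2, 6, 7, 12, 13, 14}
Step 14: union(5, 0) -> merged; set of 5 now {0, 1, 2, 4, 5, 6, 7, 9, 10, 12, 13, 14}
Step 15: union(10, 7) -> already same set; set of 10 now {0, 1, 2, 4, 5, 6, 7, 9, 10, 12, 13, 14}
Set of 7: {0, 1, 2, 4, 5, 6, 7, 9, 10, 12, 13, 14}; 3 is not a member.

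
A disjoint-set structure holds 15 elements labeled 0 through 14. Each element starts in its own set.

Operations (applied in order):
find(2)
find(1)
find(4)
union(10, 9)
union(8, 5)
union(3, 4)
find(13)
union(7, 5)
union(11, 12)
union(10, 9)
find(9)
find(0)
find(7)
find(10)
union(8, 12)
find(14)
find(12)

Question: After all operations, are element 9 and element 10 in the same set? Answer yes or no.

Step 1: find(2) -> no change; set of 2 is {2}
Step 2: find(1) -> no change; set of 1 is {1}
Step 3: find(4) -> no change; set of 4 is {4}
Step 4: union(10, 9) -> merged; set of 10 now {9, 10}
Step 5: union(8, 5) -> merged; set of 8 now {5, 8}
Step 6: union(3, 4) -> merged; set of 3 now {3, 4}
Step 7: find(13) -> no change; set of 13 is {13}
Step 8: union(7, 5) -> merged; set of 7 now {5, 7, 8}
Step 9: union(11, 12) -> merged; set of 11 now {11, 12}
Step 10: union(10, 9) -> already same set; set of 10 now {9, 10}
Step 11: find(9) -> no change; set of 9 is {9, 10}
Step 12: find(0) -> no change; set of 0 is {0}
Step 13: find(7) -> no change; set of 7 is {5, 7, 8}
Step 14: find(10) -> no change; set of 10 is {9, 10}
Step 15: union(8, 12) -> merged; set of 8 now {5, 7, 8, 11, 12}
Step 16: find(14) -> no change; set of 14 is {14}
Step 17: find(12) -> no change; set of 12 is {5, 7, 8, 11, 12}
Set of 9: {9, 10}; 10 is a member.

Answer: yes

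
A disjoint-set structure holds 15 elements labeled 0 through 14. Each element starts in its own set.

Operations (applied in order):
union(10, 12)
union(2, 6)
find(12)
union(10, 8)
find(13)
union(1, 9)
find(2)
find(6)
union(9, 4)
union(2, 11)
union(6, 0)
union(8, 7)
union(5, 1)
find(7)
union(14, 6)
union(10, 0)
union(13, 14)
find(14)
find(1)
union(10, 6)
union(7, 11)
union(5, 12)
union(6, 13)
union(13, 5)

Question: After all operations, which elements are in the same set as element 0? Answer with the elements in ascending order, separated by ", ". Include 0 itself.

Answer: 0, 1, 2, 4, 5, 6, 7, 8, 9, 10, 11, 12, 13, 14

Derivation:
Step 1: union(10, 12) -> merged; set of 10 now {10, 12}
Step 2: union(2, 6) -> merged; set of 2 now {2, 6}
Step 3: find(12) -> no change; set of 12 is {10, 12}
Step 4: union(10, 8) -> merged; set of 10 now {8, 10, 12}
Step 5: find(13) -> no change; set of 13 is {13}
Step 6: union(1, 9) -> merged; set of 1 now {1, 9}
Step 7: find(2) -> no change; set of 2 is {2, 6}
Step 8: find(6) -> no change; set of 6 is {2, 6}
Step 9: union(9, 4) -> merged; set of 9 now {1, 4, 9}
Step 10: union(2, 11) -> merged; set of 2 now {2, 6, 11}
Step 11: union(6, 0) -> merged; set of 6 now {0, 2, 6, 11}
Step 12: union(8, 7) -> merged; set of 8 now {7, 8, 10, 12}
Step 13: union(5, 1) -> merged; set of 5 now {1, 4, 5, 9}
Step 14: find(7) -> no change; set of 7 is {7, 8, 10, 12}
Step 15: union(14, 6) -> merged; set of 14 now {0, 2, 6, 11, 14}
Step 16: union(10, 0) -> merged; set of 10 now {0, 2, 6, 7, 8, 10, 11, 12, 14}
Step 17: union(13, 14) -> merged; set of 13 now {0, 2, 6, 7, 8, 10, 11, 12, 13, 14}
Step 18: find(14) -> no change; set of 14 is {0, 2, 6, 7, 8, 10, 11, 12, 13, 14}
Step 19: find(1) -> no change; set of 1 is {1, 4, 5, 9}
Step 20: union(10, 6) -> already same set; set of 10 now {0, 2, 6, 7, 8, 10, 11, 12, 13, 14}
Step 21: union(7, 11) -> already same set; set of 7 now {0, 2, 6, 7, 8, 10, 11, 12, 13, 14}
Step 22: union(5, 12) -> merged; set of 5 now {0, 1, 2, 4, 5, 6, 7, 8, 9, 10, 11, 12, 13, 14}
Step 23: union(6, 13) -> already same set; set of 6 now {0, 1, 2, 4, 5, 6, 7, 8, 9, 10, 11, 12, 13, 14}
Step 24: union(13, 5) -> already same set; set of 13 now {0, 1, 2, 4, 5, 6, 7, 8, 9, 10, 11, 12, 13, 14}
Component of 0: {0, 1, 2, 4, 5, 6, 7, 8, 9, 10, 11, 12, 13, 14}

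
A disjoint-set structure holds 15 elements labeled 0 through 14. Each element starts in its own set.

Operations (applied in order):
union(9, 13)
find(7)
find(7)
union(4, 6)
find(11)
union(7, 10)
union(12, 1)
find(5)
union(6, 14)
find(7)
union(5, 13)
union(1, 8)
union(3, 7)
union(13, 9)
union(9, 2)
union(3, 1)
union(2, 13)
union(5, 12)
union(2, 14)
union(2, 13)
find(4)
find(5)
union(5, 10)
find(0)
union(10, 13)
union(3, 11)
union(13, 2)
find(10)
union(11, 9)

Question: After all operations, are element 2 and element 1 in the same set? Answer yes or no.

Step 1: union(9, 13) -> merged; set of 9 now {9, 13}
Step 2: find(7) -> no change; set of 7 is {7}
Step 3: find(7) -> no change; set of 7 is {7}
Step 4: union(4, 6) -> merged; set of 4 now {4, 6}
Step 5: find(11) -> no change; set of 11 is {11}
Step 6: union(7, 10) -> merged; set of 7 now {7, 10}
Step 7: union(12, 1) -> merged; set of 12 now {1, 12}
Step 8: find(5) -> no change; set of 5 is {5}
Step 9: union(6, 14) -> merged; set of 6 now {4, 6, 14}
Step 10: find(7) -> no change; set of 7 is {7, 10}
Step 11: union(5, 13) -> merged; set of 5 now {5, 9, 13}
Step 12: union(1, 8) -> merged; set of 1 now {1, 8, 12}
Step 13: union(3, 7) -> merged; set of 3 now {3, 7, 10}
Step 14: union(13, 9) -> already same set; set of 13 now {5, 9, 13}
Step 15: union(9, 2) -> merged; set of 9 now {2, 5, 9, 13}
Step 16: union(3, 1) -> merged; set of 3 now {1, 3, 7, 8, 10, 12}
Step 17: union(2, 13) -> already same set; set of 2 now {2, 5, 9, 13}
Step 18: union(5, 12) -> merged; set of 5 now {1, 2, 3, 5, 7, 8, 9, 10, 12, 13}
Step 19: union(2, 14) -> merged; set of 2 now {1, 2, 3, 4, 5, 6, 7, 8, 9, 10, 12, 13, 14}
Step 20: union(2, 13) -> already same set; set of 2 now {1, 2, 3, 4, 5, 6, 7, 8, 9, 10, 12, 13, 14}
Step 21: find(4) -> no change; set of 4 is {1, 2, 3, 4, 5, 6, 7, 8, 9, 10, 12, 13, 14}
Step 22: find(5) -> no change; set of 5 is {1, 2, 3, 4, 5, 6, 7, 8, 9, 10, 12, 13, 14}
Step 23: union(5, 10) -> already same set; set of 5 now {1, 2, 3, 4, 5, 6, 7, 8, 9, 10, 12, 13, 14}
Step 24: find(0) -> no change; set of 0 is {0}
Step 25: union(10, 13) -> already same set; set of 10 now {1, 2, 3, 4, 5, 6, 7, 8, 9, 10, 12, 13, 14}
Step 26: union(3, 11) -> merged; set of 3 now {1, 2, 3, 4, 5, 6, 7, 8, 9, 10, 11, 12, 13, 14}
Step 27: union(13, 2) -> already same set; set of 13 now {1, 2, 3, 4, 5, 6, 7, 8, 9, 10, 11, 12, 13, 14}
Step 28: find(10) -> no change; set of 10 is {1, 2, 3, 4, 5, 6, 7, 8, 9, 10, 11, 12, 13, 14}
Step 29: union(11, 9) -> already same set; set of 11 now {1, 2, 3, 4, 5, 6, 7, 8, 9, 10, 11, 12, 13, 14}
Set of 2: {1, 2, 3, 4, 5, 6, 7, 8, 9, 10, 11, 12, 13, 14}; 1 is a member.

Answer: yes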